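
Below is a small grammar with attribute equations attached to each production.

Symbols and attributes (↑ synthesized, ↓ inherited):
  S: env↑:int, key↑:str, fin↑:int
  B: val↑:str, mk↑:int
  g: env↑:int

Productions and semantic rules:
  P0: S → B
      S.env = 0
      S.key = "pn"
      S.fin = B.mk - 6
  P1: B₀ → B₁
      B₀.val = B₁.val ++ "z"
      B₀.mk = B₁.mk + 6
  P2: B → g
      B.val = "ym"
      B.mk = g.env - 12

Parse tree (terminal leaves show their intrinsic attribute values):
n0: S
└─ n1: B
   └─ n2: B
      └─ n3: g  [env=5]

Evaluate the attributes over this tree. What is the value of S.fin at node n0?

1. n3.env = 5  [terminal]
2. n2.val = "ym"  ["ym"]
3. n2.mk = -7  [g.env - 12]
4. n1.val = "ymz"  [B₁.val ++ "z"]
5. n1.mk = -1  [B₁.mk + 6]
6. n0.env = 0  [0]
7. n0.key = "pn"  ["pn"]
8. n0.fin = -7  [B.mk - 6]

-7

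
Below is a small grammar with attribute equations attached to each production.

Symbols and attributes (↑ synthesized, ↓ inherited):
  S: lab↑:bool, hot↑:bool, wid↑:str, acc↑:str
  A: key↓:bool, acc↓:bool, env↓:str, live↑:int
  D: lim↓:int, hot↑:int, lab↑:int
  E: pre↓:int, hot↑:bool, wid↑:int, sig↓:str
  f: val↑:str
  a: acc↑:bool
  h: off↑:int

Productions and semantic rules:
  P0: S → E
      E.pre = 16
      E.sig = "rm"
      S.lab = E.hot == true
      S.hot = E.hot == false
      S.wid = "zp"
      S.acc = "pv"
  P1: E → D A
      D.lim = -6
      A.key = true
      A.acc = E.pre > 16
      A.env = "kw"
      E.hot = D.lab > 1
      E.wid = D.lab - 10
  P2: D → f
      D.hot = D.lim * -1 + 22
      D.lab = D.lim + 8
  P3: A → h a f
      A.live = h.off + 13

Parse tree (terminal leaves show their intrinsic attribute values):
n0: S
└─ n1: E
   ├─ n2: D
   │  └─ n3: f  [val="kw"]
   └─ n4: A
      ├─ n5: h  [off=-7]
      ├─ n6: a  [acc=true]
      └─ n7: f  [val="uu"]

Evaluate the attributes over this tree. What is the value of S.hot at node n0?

false

1. n1.pre = 16  [16]
2. n1.sig = "rm"  ["rm"]
3. n2.lim = -6  [-6]
4. n3.val = "kw"  [terminal]
5. n2.hot = 28  [D.lim * -1 + 22]
6. n2.lab = 2  [D.lim + 8]
7. n4.key = true  [true]
8. n4.acc = false  [E.pre > 16]
9. n4.env = "kw"  ["kw"]
10. n5.off = -7  [terminal]
11. n6.acc = true  [terminal]
12. n7.val = "uu"  [terminal]
13. n4.live = 6  [h.off + 13]
14. n1.hot = true  [D.lab > 1]
15. n1.wid = -8  [D.lab - 10]
16. n0.lab = true  [E.hot == true]
17. n0.hot = false  [E.hot == false]
18. n0.wid = "zp"  ["zp"]
19. n0.acc = "pv"  ["pv"]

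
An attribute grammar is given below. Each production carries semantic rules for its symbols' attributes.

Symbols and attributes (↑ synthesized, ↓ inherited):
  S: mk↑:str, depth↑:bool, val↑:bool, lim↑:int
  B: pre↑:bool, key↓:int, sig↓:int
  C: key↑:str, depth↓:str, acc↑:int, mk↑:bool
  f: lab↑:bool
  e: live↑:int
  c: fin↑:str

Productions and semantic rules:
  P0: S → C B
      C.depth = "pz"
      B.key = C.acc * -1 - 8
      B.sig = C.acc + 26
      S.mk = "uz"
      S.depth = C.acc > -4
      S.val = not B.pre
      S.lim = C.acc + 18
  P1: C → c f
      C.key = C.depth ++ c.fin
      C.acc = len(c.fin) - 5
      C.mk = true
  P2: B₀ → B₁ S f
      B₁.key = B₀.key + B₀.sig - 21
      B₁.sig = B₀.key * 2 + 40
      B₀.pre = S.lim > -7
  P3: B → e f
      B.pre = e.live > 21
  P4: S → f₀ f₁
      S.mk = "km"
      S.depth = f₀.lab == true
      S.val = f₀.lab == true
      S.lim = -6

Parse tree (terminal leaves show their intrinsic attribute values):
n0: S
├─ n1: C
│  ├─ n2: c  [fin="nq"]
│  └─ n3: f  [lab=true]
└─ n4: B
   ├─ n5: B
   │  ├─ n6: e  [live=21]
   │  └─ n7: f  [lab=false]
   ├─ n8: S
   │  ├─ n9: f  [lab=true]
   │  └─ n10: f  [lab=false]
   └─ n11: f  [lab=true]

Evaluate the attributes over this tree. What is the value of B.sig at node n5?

30

1. n1.depth = "pz"  ["pz"]
2. n2.fin = "nq"  [terminal]
3. n3.lab = true  [terminal]
4. n1.key = "pznq"  [C.depth ++ c.fin]
5. n1.acc = -3  [len(c.fin) - 5]
6. n1.mk = true  [true]
7. n4.key = -5  [C.acc * -1 - 8]
8. n4.sig = 23  [C.acc + 26]
9. n5.key = -3  [B₀.key + B₀.sig - 21]
10. n5.sig = 30  [B₀.key * 2 + 40]
11. n6.live = 21  [terminal]
12. n7.lab = false  [terminal]
13. n5.pre = false  [e.live > 21]
14. n9.lab = true  [terminal]
15. n10.lab = false  [terminal]
16. n8.mk = "km"  ["km"]
17. n8.depth = true  [f₀.lab == true]
18. n8.val = true  [f₀.lab == true]
19. n8.lim = -6  [-6]
20. n11.lab = true  [terminal]
21. n4.pre = true  [S.lim > -7]
22. n0.mk = "uz"  ["uz"]
23. n0.depth = true  [C.acc > -4]
24. n0.val = false  [not B.pre]
25. n0.lim = 15  [C.acc + 18]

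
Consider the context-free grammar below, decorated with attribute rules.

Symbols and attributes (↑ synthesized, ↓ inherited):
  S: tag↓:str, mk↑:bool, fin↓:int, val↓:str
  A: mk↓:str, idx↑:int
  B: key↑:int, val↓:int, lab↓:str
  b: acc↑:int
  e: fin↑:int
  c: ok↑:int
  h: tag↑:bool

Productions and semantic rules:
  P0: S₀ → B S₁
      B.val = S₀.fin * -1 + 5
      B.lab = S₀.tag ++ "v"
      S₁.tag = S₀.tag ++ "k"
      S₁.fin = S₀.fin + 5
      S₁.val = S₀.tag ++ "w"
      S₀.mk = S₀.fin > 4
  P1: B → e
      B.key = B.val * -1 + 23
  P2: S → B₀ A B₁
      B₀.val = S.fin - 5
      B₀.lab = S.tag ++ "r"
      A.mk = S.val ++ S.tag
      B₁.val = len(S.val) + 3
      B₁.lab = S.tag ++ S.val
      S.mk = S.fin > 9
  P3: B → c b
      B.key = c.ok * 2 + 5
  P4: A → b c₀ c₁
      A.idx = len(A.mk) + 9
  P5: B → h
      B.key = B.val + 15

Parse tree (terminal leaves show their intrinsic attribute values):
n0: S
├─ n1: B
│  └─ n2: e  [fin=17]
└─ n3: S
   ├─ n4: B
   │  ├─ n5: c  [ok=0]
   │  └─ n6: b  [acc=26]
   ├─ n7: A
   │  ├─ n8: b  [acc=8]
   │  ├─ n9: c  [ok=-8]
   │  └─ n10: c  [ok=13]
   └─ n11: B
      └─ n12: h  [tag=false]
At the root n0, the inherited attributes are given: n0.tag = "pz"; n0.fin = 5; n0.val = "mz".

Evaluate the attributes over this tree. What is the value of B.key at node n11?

21

1. n0.tag = "pz"  [given at root]
2. n0.fin = 5  [given at root]
3. n0.val = "mz"  [given at root]
4. n1.val = 0  [S₀.fin * -1 + 5]
5. n1.lab = "pzv"  [S₀.tag ++ "v"]
6. n2.fin = 17  [terminal]
7. n1.key = 23  [B.val * -1 + 23]
8. n3.tag = "pzk"  [S₀.tag ++ "k"]
9. n3.fin = 10  [S₀.fin + 5]
10. n3.val = "pzw"  [S₀.tag ++ "w"]
11. n4.val = 5  [S.fin - 5]
12. n4.lab = "pzkr"  [S.tag ++ "r"]
13. n5.ok = 0  [terminal]
14. n6.acc = 26  [terminal]
15. n4.key = 5  [c.ok * 2 + 5]
16. n7.mk = "pzwpzk"  [S.val ++ S.tag]
17. n8.acc = 8  [terminal]
18. n9.ok = -8  [terminal]
19. n10.ok = 13  [terminal]
20. n7.idx = 15  [len(A.mk) + 9]
21. n11.val = 6  [len(S.val) + 3]
22. n11.lab = "pzkpzw"  [S.tag ++ S.val]
23. n12.tag = false  [terminal]
24. n11.key = 21  [B.val + 15]
25. n3.mk = true  [S.fin > 9]
26. n0.mk = true  [S₀.fin > 4]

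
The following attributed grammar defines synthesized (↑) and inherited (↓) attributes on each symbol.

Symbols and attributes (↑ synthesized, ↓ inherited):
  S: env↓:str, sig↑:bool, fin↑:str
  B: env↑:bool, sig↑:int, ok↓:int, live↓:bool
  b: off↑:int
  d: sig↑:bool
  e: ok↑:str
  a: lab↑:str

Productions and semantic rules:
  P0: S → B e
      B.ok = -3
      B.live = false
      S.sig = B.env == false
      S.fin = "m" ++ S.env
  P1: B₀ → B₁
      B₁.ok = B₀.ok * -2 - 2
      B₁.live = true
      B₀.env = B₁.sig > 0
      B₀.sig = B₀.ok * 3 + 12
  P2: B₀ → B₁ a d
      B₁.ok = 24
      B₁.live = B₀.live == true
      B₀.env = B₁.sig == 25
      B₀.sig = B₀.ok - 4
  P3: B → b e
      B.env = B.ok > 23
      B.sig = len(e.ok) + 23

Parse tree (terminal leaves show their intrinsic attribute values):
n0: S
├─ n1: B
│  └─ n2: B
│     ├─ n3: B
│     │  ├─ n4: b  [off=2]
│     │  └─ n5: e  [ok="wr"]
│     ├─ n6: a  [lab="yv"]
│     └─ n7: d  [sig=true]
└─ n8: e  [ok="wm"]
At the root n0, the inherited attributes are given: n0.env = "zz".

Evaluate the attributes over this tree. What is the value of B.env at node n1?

1. n0.env = "zz"  [given at root]
2. n1.ok = -3  [-3]
3. n1.live = false  [false]
4. n2.ok = 4  [B₀.ok * -2 - 2]
5. n2.live = true  [true]
6. n3.ok = 24  [24]
7. n3.live = true  [B₀.live == true]
8. n4.off = 2  [terminal]
9. n5.ok = "wr"  [terminal]
10. n3.env = true  [B.ok > 23]
11. n3.sig = 25  [len(e.ok) + 23]
12. n6.lab = "yv"  [terminal]
13. n7.sig = true  [terminal]
14. n2.env = true  [B₁.sig == 25]
15. n2.sig = 0  [B₀.ok - 4]
16. n1.env = false  [B₁.sig > 0]
17. n1.sig = 3  [B₀.ok * 3 + 12]
18. n8.ok = "wm"  [terminal]
19. n0.sig = true  [B.env == false]
20. n0.fin = "mzz"  ["m" ++ S.env]

false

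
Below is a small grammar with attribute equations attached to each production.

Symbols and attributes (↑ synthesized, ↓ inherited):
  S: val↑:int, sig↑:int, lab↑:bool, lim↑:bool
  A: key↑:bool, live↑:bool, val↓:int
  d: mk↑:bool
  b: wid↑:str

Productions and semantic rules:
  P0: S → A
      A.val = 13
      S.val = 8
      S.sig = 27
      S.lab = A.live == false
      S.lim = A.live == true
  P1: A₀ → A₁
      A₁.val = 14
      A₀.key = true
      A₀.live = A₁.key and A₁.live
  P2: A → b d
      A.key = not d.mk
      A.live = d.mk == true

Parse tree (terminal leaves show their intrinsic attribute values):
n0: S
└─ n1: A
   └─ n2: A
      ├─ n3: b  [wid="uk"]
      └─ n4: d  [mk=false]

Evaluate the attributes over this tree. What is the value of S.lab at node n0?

1. n1.val = 13  [13]
2. n2.val = 14  [14]
3. n3.wid = "uk"  [terminal]
4. n4.mk = false  [terminal]
5. n2.key = true  [not d.mk]
6. n2.live = false  [d.mk == true]
7. n1.key = true  [true]
8. n1.live = false  [A₁.key and A₁.live]
9. n0.val = 8  [8]
10. n0.sig = 27  [27]
11. n0.lab = true  [A.live == false]
12. n0.lim = false  [A.live == true]

true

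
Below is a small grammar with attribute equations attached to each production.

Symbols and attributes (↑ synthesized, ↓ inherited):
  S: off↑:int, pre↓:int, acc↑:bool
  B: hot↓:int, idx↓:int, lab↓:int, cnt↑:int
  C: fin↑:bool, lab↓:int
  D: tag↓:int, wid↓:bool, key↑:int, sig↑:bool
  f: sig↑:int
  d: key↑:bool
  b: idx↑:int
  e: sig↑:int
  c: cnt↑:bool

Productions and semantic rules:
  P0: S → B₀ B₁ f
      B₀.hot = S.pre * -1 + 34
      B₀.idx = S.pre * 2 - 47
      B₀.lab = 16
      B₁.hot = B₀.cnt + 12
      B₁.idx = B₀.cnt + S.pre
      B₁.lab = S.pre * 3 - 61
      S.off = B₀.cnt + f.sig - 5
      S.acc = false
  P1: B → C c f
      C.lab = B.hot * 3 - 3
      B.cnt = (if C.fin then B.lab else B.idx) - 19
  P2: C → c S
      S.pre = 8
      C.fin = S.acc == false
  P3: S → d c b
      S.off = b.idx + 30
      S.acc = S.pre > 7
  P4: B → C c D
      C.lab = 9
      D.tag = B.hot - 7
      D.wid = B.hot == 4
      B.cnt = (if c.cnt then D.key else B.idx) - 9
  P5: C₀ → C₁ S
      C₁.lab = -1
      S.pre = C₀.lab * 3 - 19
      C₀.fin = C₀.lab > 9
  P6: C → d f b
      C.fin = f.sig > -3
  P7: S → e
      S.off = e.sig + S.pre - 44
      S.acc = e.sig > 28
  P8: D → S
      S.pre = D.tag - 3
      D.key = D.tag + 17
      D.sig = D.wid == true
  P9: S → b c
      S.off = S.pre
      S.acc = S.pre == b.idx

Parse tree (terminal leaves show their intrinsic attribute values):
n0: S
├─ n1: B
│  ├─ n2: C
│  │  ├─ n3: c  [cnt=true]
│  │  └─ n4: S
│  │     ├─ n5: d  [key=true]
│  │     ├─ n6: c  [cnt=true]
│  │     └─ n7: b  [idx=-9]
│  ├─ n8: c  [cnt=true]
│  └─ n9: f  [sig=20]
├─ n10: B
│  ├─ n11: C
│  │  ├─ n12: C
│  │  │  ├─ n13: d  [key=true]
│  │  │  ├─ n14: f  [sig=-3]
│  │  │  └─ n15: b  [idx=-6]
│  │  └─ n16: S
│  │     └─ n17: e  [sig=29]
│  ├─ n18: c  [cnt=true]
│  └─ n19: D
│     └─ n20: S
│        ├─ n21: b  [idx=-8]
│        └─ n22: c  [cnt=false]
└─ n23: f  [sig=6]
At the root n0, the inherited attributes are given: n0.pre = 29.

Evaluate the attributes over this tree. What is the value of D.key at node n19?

14

1. n0.pre = 29  [given at root]
2. n1.hot = 5  [S.pre * -1 + 34]
3. n1.idx = 11  [S.pre * 2 - 47]
4. n1.lab = 16  [16]
5. n2.lab = 12  [B.hot * 3 - 3]
6. n3.cnt = true  [terminal]
7. n4.pre = 8  [8]
8. n5.key = true  [terminal]
9. n6.cnt = true  [terminal]
10. n7.idx = -9  [terminal]
11. n4.off = 21  [b.idx + 30]
12. n4.acc = true  [S.pre > 7]
13. n2.fin = false  [S.acc == false]
14. n8.cnt = true  [terminal]
15. n9.sig = 20  [terminal]
16. n1.cnt = -8  [(if C.fin then B.lab else B.idx) - 19]
17. n10.hot = 4  [B₀.cnt + 12]
18. n10.idx = 21  [B₀.cnt + S.pre]
19. n10.lab = 26  [S.pre * 3 - 61]
20. n11.lab = 9  [9]
21. n12.lab = -1  [-1]
22. n13.key = true  [terminal]
23. n14.sig = -3  [terminal]
24. n15.idx = -6  [terminal]
25. n12.fin = false  [f.sig > -3]
26. n16.pre = 8  [C₀.lab * 3 - 19]
27. n17.sig = 29  [terminal]
28. n16.off = -7  [e.sig + S.pre - 44]
29. n16.acc = true  [e.sig > 28]
30. n11.fin = false  [C₀.lab > 9]
31. n18.cnt = true  [terminal]
32. n19.tag = -3  [B.hot - 7]
33. n19.wid = true  [B.hot == 4]
34. n20.pre = -6  [D.tag - 3]
35. n21.idx = -8  [terminal]
36. n22.cnt = false  [terminal]
37. n20.off = -6  [S.pre]
38. n20.acc = false  [S.pre == b.idx]
39. n19.key = 14  [D.tag + 17]
40. n19.sig = true  [D.wid == true]
41. n10.cnt = 5  [(if c.cnt then D.key else B.idx) - 9]
42. n23.sig = 6  [terminal]
43. n0.off = -7  [B₀.cnt + f.sig - 5]
44. n0.acc = false  [false]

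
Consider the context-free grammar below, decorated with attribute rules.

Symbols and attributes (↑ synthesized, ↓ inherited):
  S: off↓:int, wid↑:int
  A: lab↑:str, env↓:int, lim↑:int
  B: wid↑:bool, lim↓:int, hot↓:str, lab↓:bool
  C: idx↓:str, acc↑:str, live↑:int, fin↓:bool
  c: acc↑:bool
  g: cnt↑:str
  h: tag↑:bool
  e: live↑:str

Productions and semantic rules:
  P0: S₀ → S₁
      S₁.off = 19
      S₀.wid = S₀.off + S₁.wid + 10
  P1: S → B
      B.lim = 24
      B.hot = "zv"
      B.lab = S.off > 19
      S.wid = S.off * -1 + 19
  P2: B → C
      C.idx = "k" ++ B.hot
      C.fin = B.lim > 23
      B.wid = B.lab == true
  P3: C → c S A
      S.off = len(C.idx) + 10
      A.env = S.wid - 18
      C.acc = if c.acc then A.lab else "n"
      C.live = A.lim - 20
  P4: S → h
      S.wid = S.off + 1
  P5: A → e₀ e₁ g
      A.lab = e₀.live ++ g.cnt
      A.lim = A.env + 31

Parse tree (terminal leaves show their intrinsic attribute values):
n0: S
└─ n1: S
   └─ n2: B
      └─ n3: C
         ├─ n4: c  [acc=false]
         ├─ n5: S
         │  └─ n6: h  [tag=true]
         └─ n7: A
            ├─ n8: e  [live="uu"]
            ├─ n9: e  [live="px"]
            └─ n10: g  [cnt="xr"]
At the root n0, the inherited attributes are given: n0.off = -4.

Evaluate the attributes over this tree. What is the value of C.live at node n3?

1. n0.off = -4  [given at root]
2. n1.off = 19  [19]
3. n2.lim = 24  [24]
4. n2.hot = "zv"  ["zv"]
5. n2.lab = false  [S.off > 19]
6. n3.idx = "kzv"  ["k" ++ B.hot]
7. n3.fin = true  [B.lim > 23]
8. n4.acc = false  [terminal]
9. n5.off = 13  [len(C.idx) + 10]
10. n6.tag = true  [terminal]
11. n5.wid = 14  [S.off + 1]
12. n7.env = -4  [S.wid - 18]
13. n8.live = "uu"  [terminal]
14. n9.live = "px"  [terminal]
15. n10.cnt = "xr"  [terminal]
16. n7.lab = "uuxr"  [e₀.live ++ g.cnt]
17. n7.lim = 27  [A.env + 31]
18. n3.acc = "n"  [if c.acc then A.lab else "n"]
19. n3.live = 7  [A.lim - 20]
20. n2.wid = false  [B.lab == true]
21. n1.wid = 0  [S.off * -1 + 19]
22. n0.wid = 6  [S₀.off + S₁.wid + 10]

7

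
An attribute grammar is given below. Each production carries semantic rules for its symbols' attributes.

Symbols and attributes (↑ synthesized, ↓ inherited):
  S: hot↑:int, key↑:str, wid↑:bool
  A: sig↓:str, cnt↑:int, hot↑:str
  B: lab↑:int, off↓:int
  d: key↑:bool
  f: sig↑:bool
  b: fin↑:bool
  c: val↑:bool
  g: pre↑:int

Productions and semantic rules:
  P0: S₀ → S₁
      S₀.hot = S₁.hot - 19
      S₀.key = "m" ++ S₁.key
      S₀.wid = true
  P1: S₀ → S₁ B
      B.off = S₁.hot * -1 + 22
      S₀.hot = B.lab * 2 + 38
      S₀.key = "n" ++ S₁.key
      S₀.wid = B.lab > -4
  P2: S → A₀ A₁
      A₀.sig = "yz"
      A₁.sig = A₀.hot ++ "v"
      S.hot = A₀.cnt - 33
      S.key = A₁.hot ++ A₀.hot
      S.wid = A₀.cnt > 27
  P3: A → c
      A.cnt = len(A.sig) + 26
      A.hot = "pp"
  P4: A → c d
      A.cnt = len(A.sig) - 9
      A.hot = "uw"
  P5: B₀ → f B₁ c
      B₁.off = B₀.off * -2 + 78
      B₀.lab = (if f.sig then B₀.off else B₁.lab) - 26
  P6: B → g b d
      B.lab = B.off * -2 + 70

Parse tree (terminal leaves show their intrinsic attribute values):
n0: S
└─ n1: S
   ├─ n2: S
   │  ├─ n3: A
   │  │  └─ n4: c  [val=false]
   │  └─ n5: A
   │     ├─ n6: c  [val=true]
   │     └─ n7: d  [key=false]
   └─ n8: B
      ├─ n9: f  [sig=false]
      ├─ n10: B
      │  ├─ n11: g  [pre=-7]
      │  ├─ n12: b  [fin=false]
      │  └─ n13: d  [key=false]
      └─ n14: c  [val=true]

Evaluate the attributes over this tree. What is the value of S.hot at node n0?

1. n3.sig = "yz"  ["yz"]
2. n4.val = false  [terminal]
3. n3.cnt = 28  [len(A.sig) + 26]
4. n3.hot = "pp"  ["pp"]
5. n5.sig = "ppv"  [A₀.hot ++ "v"]
6. n6.val = true  [terminal]
7. n7.key = false  [terminal]
8. n5.cnt = -6  [len(A.sig) - 9]
9. n5.hot = "uw"  ["uw"]
10. n2.hot = -5  [A₀.cnt - 33]
11. n2.key = "uwpp"  [A₁.hot ++ A₀.hot]
12. n2.wid = true  [A₀.cnt > 27]
13. n8.off = 27  [S₁.hot * -1 + 22]
14. n9.sig = false  [terminal]
15. n10.off = 24  [B₀.off * -2 + 78]
16. n11.pre = -7  [terminal]
17. n12.fin = false  [terminal]
18. n13.key = false  [terminal]
19. n10.lab = 22  [B.off * -2 + 70]
20. n14.val = true  [terminal]
21. n8.lab = -4  [(if f.sig then B₀.off else B₁.lab) - 26]
22. n1.hot = 30  [B.lab * 2 + 38]
23. n1.key = "nuwpp"  ["n" ++ S₁.key]
24. n1.wid = false  [B.lab > -4]
25. n0.hot = 11  [S₁.hot - 19]
26. n0.key = "mnuwpp"  ["m" ++ S₁.key]
27. n0.wid = true  [true]

11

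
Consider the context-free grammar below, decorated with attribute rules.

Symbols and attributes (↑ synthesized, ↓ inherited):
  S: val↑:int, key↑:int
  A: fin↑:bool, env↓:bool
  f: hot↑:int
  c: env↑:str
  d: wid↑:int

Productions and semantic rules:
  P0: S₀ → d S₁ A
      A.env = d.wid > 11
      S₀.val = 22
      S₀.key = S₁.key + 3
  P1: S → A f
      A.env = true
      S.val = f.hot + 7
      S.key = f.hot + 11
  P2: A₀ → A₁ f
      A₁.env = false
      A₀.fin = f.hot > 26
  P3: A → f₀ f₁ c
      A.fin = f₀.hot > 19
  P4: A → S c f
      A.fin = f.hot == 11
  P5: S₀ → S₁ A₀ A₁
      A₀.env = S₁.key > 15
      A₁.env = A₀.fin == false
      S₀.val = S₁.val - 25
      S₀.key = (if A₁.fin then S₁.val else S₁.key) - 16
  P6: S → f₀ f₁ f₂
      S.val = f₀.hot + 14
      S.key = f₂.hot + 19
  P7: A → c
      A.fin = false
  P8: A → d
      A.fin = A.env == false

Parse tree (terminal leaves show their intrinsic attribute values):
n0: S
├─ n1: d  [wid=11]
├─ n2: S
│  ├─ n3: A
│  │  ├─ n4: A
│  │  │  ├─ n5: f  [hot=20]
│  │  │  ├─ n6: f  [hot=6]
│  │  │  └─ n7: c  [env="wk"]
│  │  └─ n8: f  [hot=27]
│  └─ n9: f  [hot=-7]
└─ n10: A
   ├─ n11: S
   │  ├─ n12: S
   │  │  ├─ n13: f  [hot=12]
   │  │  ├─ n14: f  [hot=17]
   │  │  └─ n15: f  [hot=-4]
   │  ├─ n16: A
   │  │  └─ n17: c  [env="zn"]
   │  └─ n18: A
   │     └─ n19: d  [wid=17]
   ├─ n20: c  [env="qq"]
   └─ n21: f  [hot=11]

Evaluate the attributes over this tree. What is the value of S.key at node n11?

-1

1. n1.wid = 11  [terminal]
2. n3.env = true  [true]
3. n4.env = false  [false]
4. n5.hot = 20  [terminal]
5. n6.hot = 6  [terminal]
6. n7.env = "wk"  [terminal]
7. n4.fin = true  [f₀.hot > 19]
8. n8.hot = 27  [terminal]
9. n3.fin = true  [f.hot > 26]
10. n9.hot = -7  [terminal]
11. n2.val = 0  [f.hot + 7]
12. n2.key = 4  [f.hot + 11]
13. n10.env = false  [d.wid > 11]
14. n13.hot = 12  [terminal]
15. n14.hot = 17  [terminal]
16. n15.hot = -4  [terminal]
17. n12.val = 26  [f₀.hot + 14]
18. n12.key = 15  [f₂.hot + 19]
19. n16.env = false  [S₁.key > 15]
20. n17.env = "zn"  [terminal]
21. n16.fin = false  [false]
22. n18.env = true  [A₀.fin == false]
23. n19.wid = 17  [terminal]
24. n18.fin = false  [A.env == false]
25. n11.val = 1  [S₁.val - 25]
26. n11.key = -1  [(if A₁.fin then S₁.val else S₁.key) - 16]
27. n20.env = "qq"  [terminal]
28. n21.hot = 11  [terminal]
29. n10.fin = true  [f.hot == 11]
30. n0.val = 22  [22]
31. n0.key = 7  [S₁.key + 3]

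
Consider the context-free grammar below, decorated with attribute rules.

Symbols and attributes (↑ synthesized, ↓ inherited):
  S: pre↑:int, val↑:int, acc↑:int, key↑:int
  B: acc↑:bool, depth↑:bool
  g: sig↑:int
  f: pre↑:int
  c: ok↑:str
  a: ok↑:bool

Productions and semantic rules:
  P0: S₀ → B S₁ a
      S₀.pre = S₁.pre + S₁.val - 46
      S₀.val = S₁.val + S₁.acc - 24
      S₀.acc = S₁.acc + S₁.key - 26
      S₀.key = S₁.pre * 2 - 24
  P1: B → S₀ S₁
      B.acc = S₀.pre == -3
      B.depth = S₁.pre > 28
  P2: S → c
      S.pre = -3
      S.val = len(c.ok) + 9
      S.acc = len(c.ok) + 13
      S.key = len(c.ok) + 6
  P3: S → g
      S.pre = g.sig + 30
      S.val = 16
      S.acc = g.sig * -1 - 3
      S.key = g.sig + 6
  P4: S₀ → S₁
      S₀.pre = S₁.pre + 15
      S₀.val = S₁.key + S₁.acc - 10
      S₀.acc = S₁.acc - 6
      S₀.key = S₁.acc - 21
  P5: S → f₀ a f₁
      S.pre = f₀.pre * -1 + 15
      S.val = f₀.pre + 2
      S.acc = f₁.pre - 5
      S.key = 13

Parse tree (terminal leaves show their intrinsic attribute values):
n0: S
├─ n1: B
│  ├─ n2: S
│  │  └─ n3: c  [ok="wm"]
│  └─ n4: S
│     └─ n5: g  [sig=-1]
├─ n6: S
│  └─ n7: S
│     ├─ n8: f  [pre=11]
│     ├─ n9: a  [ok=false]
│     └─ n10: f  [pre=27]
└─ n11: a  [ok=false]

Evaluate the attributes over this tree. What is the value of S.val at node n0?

1. n3.ok = "wm"  [terminal]
2. n2.pre = -3  [-3]
3. n2.val = 11  [len(c.ok) + 9]
4. n2.acc = 15  [len(c.ok) + 13]
5. n2.key = 8  [len(c.ok) + 6]
6. n5.sig = -1  [terminal]
7. n4.pre = 29  [g.sig + 30]
8. n4.val = 16  [16]
9. n4.acc = -2  [g.sig * -1 - 3]
10. n4.key = 5  [g.sig + 6]
11. n1.acc = true  [S₀.pre == -3]
12. n1.depth = true  [S₁.pre > 28]
13. n8.pre = 11  [terminal]
14. n9.ok = false  [terminal]
15. n10.pre = 27  [terminal]
16. n7.pre = 4  [f₀.pre * -1 + 15]
17. n7.val = 13  [f₀.pre + 2]
18. n7.acc = 22  [f₁.pre - 5]
19. n7.key = 13  [13]
20. n6.pre = 19  [S₁.pre + 15]
21. n6.val = 25  [S₁.key + S₁.acc - 10]
22. n6.acc = 16  [S₁.acc - 6]
23. n6.key = 1  [S₁.acc - 21]
24. n11.ok = false  [terminal]
25. n0.pre = -2  [S₁.pre + S₁.val - 46]
26. n0.val = 17  [S₁.val + S₁.acc - 24]
27. n0.acc = -9  [S₁.acc + S₁.key - 26]
28. n0.key = 14  [S₁.pre * 2 - 24]

17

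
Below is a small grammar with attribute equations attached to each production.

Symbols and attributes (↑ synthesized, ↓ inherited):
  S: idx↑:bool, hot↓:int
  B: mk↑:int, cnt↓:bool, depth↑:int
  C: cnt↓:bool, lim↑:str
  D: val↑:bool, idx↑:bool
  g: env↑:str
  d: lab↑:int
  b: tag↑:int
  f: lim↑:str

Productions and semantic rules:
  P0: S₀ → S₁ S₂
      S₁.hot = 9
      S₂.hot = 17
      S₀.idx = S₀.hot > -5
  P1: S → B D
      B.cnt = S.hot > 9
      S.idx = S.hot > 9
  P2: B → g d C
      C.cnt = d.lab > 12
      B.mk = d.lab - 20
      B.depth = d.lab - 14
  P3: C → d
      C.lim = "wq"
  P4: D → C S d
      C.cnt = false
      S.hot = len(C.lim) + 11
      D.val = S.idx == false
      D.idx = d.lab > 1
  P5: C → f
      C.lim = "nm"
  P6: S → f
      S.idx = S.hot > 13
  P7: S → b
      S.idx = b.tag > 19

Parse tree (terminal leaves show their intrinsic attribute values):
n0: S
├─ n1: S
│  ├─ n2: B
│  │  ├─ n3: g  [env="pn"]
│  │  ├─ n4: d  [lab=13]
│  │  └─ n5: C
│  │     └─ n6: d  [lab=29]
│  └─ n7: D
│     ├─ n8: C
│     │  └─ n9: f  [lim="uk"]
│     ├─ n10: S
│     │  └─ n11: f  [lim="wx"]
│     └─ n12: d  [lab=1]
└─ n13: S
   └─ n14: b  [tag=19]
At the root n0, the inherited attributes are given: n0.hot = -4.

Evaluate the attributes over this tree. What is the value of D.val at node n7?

true

1. n0.hot = -4  [given at root]
2. n1.hot = 9  [9]
3. n2.cnt = false  [S.hot > 9]
4. n3.env = "pn"  [terminal]
5. n4.lab = 13  [terminal]
6. n5.cnt = true  [d.lab > 12]
7. n6.lab = 29  [terminal]
8. n5.lim = "wq"  ["wq"]
9. n2.mk = -7  [d.lab - 20]
10. n2.depth = -1  [d.lab - 14]
11. n8.cnt = false  [false]
12. n9.lim = "uk"  [terminal]
13. n8.lim = "nm"  ["nm"]
14. n10.hot = 13  [len(C.lim) + 11]
15. n11.lim = "wx"  [terminal]
16. n10.idx = false  [S.hot > 13]
17. n12.lab = 1  [terminal]
18. n7.val = true  [S.idx == false]
19. n7.idx = false  [d.lab > 1]
20. n1.idx = false  [S.hot > 9]
21. n13.hot = 17  [17]
22. n14.tag = 19  [terminal]
23. n13.idx = false  [b.tag > 19]
24. n0.idx = true  [S₀.hot > -5]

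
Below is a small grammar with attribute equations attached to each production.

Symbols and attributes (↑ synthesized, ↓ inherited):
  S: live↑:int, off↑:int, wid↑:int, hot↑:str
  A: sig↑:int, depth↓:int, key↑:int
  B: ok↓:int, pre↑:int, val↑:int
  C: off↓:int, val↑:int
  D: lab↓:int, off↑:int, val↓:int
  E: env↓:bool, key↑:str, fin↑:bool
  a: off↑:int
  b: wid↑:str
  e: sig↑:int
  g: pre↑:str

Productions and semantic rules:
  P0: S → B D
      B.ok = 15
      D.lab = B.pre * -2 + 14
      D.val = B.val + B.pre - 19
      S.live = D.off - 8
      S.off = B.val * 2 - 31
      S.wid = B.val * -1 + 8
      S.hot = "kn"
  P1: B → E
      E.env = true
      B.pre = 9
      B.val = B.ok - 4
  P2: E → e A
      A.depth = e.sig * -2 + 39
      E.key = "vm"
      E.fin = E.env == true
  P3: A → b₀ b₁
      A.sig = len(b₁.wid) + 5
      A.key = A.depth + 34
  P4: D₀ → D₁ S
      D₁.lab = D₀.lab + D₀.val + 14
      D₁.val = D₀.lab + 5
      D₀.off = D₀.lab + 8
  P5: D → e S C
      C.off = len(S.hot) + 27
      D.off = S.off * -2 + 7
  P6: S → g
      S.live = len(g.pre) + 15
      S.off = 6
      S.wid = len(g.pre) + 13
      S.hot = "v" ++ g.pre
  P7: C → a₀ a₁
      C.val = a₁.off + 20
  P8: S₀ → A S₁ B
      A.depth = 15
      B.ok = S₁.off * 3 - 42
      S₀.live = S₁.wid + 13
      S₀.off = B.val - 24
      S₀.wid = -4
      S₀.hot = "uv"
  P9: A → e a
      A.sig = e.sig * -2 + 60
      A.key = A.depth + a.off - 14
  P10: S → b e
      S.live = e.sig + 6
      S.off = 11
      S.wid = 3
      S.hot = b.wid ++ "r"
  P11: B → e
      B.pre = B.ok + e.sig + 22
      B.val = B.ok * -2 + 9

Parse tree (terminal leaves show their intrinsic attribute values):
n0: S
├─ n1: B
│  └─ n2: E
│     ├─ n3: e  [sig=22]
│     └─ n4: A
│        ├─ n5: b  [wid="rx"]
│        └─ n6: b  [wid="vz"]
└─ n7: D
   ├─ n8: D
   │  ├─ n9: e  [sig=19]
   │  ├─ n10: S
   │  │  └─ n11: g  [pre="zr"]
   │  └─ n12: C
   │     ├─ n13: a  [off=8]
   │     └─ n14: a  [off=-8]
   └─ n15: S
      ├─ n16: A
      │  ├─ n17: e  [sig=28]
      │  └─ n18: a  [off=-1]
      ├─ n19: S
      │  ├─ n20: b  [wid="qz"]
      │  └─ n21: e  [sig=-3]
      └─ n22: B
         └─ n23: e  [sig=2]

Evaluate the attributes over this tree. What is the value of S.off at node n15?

1. n1.ok = 15  [15]
2. n2.env = true  [true]
3. n3.sig = 22  [terminal]
4. n4.depth = -5  [e.sig * -2 + 39]
5. n5.wid = "rx"  [terminal]
6. n6.wid = "vz"  [terminal]
7. n4.sig = 7  [len(b₁.wid) + 5]
8. n4.key = 29  [A.depth + 34]
9. n2.key = "vm"  ["vm"]
10. n2.fin = true  [E.env == true]
11. n1.pre = 9  [9]
12. n1.val = 11  [B.ok - 4]
13. n7.lab = -4  [B.pre * -2 + 14]
14. n7.val = 1  [B.val + B.pre - 19]
15. n8.lab = 11  [D₀.lab + D₀.val + 14]
16. n8.val = 1  [D₀.lab + 5]
17. n9.sig = 19  [terminal]
18. n11.pre = "zr"  [terminal]
19. n10.live = 17  [len(g.pre) + 15]
20. n10.off = 6  [6]
21. n10.wid = 15  [len(g.pre) + 13]
22. n10.hot = "vzr"  ["v" ++ g.pre]
23. n12.off = 30  [len(S.hot) + 27]
24. n13.off = 8  [terminal]
25. n14.off = -8  [terminal]
26. n12.val = 12  [a₁.off + 20]
27. n8.off = -5  [S.off * -2 + 7]
28. n16.depth = 15  [15]
29. n17.sig = 28  [terminal]
30. n18.off = -1  [terminal]
31. n16.sig = 4  [e.sig * -2 + 60]
32. n16.key = 0  [A.depth + a.off - 14]
33. n20.wid = "qz"  [terminal]
34. n21.sig = -3  [terminal]
35. n19.live = 3  [e.sig + 6]
36. n19.off = 11  [11]
37. n19.wid = 3  [3]
38. n19.hot = "qzr"  [b.wid ++ "r"]
39. n22.ok = -9  [S₁.off * 3 - 42]
40. n23.sig = 2  [terminal]
41. n22.pre = 15  [B.ok + e.sig + 22]
42. n22.val = 27  [B.ok * -2 + 9]
43. n15.live = 16  [S₁.wid + 13]
44. n15.off = 3  [B.val - 24]
45. n15.wid = -4  [-4]
46. n15.hot = "uv"  ["uv"]
47. n7.off = 4  [D₀.lab + 8]
48. n0.live = -4  [D.off - 8]
49. n0.off = -9  [B.val * 2 - 31]
50. n0.wid = -3  [B.val * -1 + 8]
51. n0.hot = "kn"  ["kn"]

3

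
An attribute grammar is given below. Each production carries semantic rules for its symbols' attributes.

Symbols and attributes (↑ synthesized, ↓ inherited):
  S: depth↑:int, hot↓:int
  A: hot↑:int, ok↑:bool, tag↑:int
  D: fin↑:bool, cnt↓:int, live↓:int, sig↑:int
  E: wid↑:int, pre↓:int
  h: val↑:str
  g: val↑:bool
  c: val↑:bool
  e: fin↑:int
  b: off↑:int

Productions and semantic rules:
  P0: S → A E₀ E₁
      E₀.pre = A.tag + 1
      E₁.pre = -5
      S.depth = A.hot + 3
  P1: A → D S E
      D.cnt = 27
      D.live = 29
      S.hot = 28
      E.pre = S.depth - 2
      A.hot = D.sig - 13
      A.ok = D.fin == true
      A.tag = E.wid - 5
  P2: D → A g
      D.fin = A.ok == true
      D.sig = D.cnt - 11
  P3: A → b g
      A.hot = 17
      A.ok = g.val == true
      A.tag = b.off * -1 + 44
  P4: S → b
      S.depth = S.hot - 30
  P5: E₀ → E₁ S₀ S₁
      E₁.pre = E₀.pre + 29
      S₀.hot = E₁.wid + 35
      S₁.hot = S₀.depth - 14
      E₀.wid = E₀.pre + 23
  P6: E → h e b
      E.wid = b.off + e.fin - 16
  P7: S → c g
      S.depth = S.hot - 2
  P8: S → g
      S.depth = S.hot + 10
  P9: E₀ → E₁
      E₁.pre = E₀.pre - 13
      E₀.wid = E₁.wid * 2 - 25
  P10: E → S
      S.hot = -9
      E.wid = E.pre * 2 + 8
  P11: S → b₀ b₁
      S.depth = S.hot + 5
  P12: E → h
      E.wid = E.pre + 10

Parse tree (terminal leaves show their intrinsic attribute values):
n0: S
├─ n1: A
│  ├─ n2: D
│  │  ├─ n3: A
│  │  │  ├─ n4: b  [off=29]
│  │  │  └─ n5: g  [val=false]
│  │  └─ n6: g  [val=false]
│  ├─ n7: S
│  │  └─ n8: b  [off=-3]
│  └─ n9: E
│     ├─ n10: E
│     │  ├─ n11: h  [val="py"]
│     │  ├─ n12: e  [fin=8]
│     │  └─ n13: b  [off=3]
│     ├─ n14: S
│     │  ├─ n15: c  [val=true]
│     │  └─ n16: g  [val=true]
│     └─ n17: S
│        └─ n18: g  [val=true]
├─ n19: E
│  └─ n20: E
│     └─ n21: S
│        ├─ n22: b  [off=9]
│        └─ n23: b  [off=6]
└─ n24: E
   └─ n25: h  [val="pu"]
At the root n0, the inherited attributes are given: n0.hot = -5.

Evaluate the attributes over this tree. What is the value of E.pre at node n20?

2

1. n0.hot = -5  [given at root]
2. n2.cnt = 27  [27]
3. n2.live = 29  [29]
4. n4.off = 29  [terminal]
5. n5.val = false  [terminal]
6. n3.hot = 17  [17]
7. n3.ok = false  [g.val == true]
8. n3.tag = 15  [b.off * -1 + 44]
9. n6.val = false  [terminal]
10. n2.fin = false  [A.ok == true]
11. n2.sig = 16  [D.cnt - 11]
12. n7.hot = 28  [28]
13. n8.off = -3  [terminal]
14. n7.depth = -2  [S.hot - 30]
15. n9.pre = -4  [S.depth - 2]
16. n10.pre = 25  [E₀.pre + 29]
17. n11.val = "py"  [terminal]
18. n12.fin = 8  [terminal]
19. n13.off = 3  [terminal]
20. n10.wid = -5  [b.off + e.fin - 16]
21. n14.hot = 30  [E₁.wid + 35]
22. n15.val = true  [terminal]
23. n16.val = true  [terminal]
24. n14.depth = 28  [S.hot - 2]
25. n17.hot = 14  [S₀.depth - 14]
26. n18.val = true  [terminal]
27. n17.depth = 24  [S.hot + 10]
28. n9.wid = 19  [E₀.pre + 23]
29. n1.hot = 3  [D.sig - 13]
30. n1.ok = false  [D.fin == true]
31. n1.tag = 14  [E.wid - 5]
32. n19.pre = 15  [A.tag + 1]
33. n20.pre = 2  [E₀.pre - 13]
34. n21.hot = -9  [-9]
35. n22.off = 9  [terminal]
36. n23.off = 6  [terminal]
37. n21.depth = -4  [S.hot + 5]
38. n20.wid = 12  [E.pre * 2 + 8]
39. n19.wid = -1  [E₁.wid * 2 - 25]
40. n24.pre = -5  [-5]
41. n25.val = "pu"  [terminal]
42. n24.wid = 5  [E.pre + 10]
43. n0.depth = 6  [A.hot + 3]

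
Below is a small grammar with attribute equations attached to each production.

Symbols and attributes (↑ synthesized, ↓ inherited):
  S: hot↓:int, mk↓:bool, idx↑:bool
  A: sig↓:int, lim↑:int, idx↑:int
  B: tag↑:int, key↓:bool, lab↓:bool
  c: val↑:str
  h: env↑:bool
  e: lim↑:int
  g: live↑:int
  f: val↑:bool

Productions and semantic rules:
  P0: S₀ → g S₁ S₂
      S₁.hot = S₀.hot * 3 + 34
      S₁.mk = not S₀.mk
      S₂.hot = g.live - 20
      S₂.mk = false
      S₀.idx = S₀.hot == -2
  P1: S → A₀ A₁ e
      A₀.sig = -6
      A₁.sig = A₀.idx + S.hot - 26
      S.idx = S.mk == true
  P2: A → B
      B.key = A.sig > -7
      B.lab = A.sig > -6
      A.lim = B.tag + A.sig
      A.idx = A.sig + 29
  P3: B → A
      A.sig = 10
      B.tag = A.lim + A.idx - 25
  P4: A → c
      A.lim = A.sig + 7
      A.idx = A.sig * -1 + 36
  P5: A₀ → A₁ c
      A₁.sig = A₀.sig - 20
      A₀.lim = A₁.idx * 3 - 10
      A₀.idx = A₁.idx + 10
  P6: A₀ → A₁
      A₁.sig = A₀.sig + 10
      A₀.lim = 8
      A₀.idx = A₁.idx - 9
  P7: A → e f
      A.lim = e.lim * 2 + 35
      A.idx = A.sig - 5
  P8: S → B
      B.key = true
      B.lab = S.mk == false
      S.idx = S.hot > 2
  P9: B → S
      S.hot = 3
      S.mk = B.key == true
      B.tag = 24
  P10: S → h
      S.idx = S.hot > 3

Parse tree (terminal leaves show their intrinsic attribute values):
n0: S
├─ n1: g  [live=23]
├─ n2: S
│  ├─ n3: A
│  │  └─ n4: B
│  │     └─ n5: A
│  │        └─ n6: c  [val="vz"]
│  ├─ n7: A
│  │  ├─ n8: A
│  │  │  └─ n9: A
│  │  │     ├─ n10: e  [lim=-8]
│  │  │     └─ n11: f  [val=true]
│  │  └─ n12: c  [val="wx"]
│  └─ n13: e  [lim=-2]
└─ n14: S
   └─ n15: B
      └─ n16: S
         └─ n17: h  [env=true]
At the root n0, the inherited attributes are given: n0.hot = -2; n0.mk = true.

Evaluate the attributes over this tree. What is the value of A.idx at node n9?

1. n0.hot = -2  [given at root]
2. n0.mk = true  [given at root]
3. n1.live = 23  [terminal]
4. n2.hot = 28  [S₀.hot * 3 + 34]
5. n2.mk = false  [not S₀.mk]
6. n3.sig = -6  [-6]
7. n4.key = true  [A.sig > -7]
8. n4.lab = false  [A.sig > -6]
9. n5.sig = 10  [10]
10. n6.val = "vz"  [terminal]
11. n5.lim = 17  [A.sig + 7]
12. n5.idx = 26  [A.sig * -1 + 36]
13. n4.tag = 18  [A.lim + A.idx - 25]
14. n3.lim = 12  [B.tag + A.sig]
15. n3.idx = 23  [A.sig + 29]
16. n7.sig = 25  [A₀.idx + S.hot - 26]
17. n8.sig = 5  [A₀.sig - 20]
18. n9.sig = 15  [A₀.sig + 10]
19. n10.lim = -8  [terminal]
20. n11.val = true  [terminal]
21. n9.lim = 19  [e.lim * 2 + 35]
22. n9.idx = 10  [A.sig - 5]
23. n8.lim = 8  [8]
24. n8.idx = 1  [A₁.idx - 9]
25. n12.val = "wx"  [terminal]
26. n7.lim = -7  [A₁.idx * 3 - 10]
27. n7.idx = 11  [A₁.idx + 10]
28. n13.lim = -2  [terminal]
29. n2.idx = false  [S.mk == true]
30. n14.hot = 3  [g.live - 20]
31. n14.mk = false  [false]
32. n15.key = true  [true]
33. n15.lab = true  [S.mk == false]
34. n16.hot = 3  [3]
35. n16.mk = true  [B.key == true]
36. n17.env = true  [terminal]
37. n16.idx = false  [S.hot > 3]
38. n15.tag = 24  [24]
39. n14.idx = true  [S.hot > 2]
40. n0.idx = true  [S₀.hot == -2]

10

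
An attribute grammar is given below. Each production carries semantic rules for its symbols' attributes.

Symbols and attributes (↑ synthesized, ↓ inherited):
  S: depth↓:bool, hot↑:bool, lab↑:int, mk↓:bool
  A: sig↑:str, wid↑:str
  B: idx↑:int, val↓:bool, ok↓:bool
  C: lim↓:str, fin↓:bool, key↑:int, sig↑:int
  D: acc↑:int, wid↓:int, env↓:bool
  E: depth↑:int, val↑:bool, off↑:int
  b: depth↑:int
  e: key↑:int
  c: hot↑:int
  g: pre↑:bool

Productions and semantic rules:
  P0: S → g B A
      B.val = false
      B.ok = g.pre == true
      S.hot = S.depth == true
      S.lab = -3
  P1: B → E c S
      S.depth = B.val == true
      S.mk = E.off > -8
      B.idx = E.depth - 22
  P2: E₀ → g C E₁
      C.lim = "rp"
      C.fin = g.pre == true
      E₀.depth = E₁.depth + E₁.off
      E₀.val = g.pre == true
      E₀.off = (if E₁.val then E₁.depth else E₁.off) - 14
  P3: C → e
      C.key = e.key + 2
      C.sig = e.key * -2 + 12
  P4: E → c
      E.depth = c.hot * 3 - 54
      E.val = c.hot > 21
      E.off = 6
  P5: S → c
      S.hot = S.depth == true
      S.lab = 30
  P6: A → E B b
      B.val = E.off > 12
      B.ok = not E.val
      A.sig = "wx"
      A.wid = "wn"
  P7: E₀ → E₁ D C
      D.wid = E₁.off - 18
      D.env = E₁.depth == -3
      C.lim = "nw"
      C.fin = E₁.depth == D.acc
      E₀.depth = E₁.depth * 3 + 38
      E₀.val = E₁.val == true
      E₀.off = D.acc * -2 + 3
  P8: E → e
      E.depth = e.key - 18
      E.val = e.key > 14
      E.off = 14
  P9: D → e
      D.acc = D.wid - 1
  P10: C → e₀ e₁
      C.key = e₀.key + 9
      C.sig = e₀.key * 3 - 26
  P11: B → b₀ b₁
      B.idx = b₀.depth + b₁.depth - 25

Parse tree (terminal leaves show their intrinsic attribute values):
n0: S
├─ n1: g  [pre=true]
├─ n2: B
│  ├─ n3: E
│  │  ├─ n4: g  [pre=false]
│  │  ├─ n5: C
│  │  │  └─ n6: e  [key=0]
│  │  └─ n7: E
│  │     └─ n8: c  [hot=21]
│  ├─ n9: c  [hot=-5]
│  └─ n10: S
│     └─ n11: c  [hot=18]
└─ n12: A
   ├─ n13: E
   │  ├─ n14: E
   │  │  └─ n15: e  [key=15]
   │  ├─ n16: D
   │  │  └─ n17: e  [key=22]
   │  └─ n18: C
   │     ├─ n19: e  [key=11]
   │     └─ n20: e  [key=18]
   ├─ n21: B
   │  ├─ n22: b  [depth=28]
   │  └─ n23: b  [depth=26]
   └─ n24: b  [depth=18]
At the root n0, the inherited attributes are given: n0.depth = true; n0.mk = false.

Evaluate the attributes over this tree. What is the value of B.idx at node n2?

-7

1. n0.depth = true  [given at root]
2. n0.mk = false  [given at root]
3. n1.pre = true  [terminal]
4. n2.val = false  [false]
5. n2.ok = true  [g.pre == true]
6. n4.pre = false  [terminal]
7. n5.lim = "rp"  ["rp"]
8. n5.fin = false  [g.pre == true]
9. n6.key = 0  [terminal]
10. n5.key = 2  [e.key + 2]
11. n5.sig = 12  [e.key * -2 + 12]
12. n8.hot = 21  [terminal]
13. n7.depth = 9  [c.hot * 3 - 54]
14. n7.val = false  [c.hot > 21]
15. n7.off = 6  [6]
16. n3.depth = 15  [E₁.depth + E₁.off]
17. n3.val = false  [g.pre == true]
18. n3.off = -8  [(if E₁.val then E₁.depth else E₁.off) - 14]
19. n9.hot = -5  [terminal]
20. n10.depth = false  [B.val == true]
21. n10.mk = false  [E.off > -8]
22. n11.hot = 18  [terminal]
23. n10.hot = false  [S.depth == true]
24. n10.lab = 30  [30]
25. n2.idx = -7  [E.depth - 22]
26. n15.key = 15  [terminal]
27. n14.depth = -3  [e.key - 18]
28. n14.val = true  [e.key > 14]
29. n14.off = 14  [14]
30. n16.wid = -4  [E₁.off - 18]
31. n16.env = true  [E₁.depth == -3]
32. n17.key = 22  [terminal]
33. n16.acc = -5  [D.wid - 1]
34. n18.lim = "nw"  ["nw"]
35. n18.fin = false  [E₁.depth == D.acc]
36. n19.key = 11  [terminal]
37. n20.key = 18  [terminal]
38. n18.key = 20  [e₀.key + 9]
39. n18.sig = 7  [e₀.key * 3 - 26]
40. n13.depth = 29  [E₁.depth * 3 + 38]
41. n13.val = true  [E₁.val == true]
42. n13.off = 13  [D.acc * -2 + 3]
43. n21.val = true  [E.off > 12]
44. n21.ok = false  [not E.val]
45. n22.depth = 28  [terminal]
46. n23.depth = 26  [terminal]
47. n21.idx = 29  [b₀.depth + b₁.depth - 25]
48. n24.depth = 18  [terminal]
49. n12.sig = "wx"  ["wx"]
50. n12.wid = "wn"  ["wn"]
51. n0.hot = true  [S.depth == true]
52. n0.lab = -3  [-3]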